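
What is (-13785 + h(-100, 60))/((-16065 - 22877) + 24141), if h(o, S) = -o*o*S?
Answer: 613785/14801 ≈ 41.469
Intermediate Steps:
h(o, S) = -S*o² (h(o, S) = -o²*S = -S*o²)
(-13785 + h(-100, 60))/((-16065 - 22877) + 24141) = (-13785 - 1*60*(-100)²)/((-16065 - 22877) + 24141) = (-13785 - 1*60*10000)/(-38942 + 24141) = (-13785 - 600000)/(-14801) = -613785*(-1/14801) = 613785/14801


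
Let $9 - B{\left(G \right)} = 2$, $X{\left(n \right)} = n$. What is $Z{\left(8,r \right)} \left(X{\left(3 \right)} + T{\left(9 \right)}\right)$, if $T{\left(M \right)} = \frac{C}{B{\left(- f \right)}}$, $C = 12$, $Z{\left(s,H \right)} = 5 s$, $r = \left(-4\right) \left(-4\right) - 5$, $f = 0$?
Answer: $\frac{1320}{7} \approx 188.57$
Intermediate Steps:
$r = 11$ ($r = 16 - 5 = 11$)
$B{\left(G \right)} = 7$ ($B{\left(G \right)} = 9 - 2 = 7$)
$T{\left(M \right)} = \frac{12}{7}$
$Z{\left(8,r \right)} \left(X{\left(3 \right)} + T{\left(9 \right)}\right) = 5 \cdot 8 \left(3 + \frac{12}{7}\right) = 40 \cdot \frac{33}{7} = \frac{1320}{7}$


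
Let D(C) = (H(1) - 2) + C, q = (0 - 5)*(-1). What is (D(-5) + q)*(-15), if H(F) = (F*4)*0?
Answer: 30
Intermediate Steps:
H(F) = 0 (H(F) = (4*F)*0 = 0)
q = 5 (q = -5*(-1) = 5)
D(C) = -2 + C (D(C) = (0 - 2) + C = -2 + C)
(D(-5) + q)*(-15) = ((-2 - 5) + 5)*(-15) = (-7 + 5)*(-15) = -2*(-15) = 30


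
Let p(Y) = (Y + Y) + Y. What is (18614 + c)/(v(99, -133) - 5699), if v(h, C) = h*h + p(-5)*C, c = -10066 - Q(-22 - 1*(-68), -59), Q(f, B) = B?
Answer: 8607/6097 ≈ 1.4117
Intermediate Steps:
c = -10007 (c = -10066 - 1*(-59) = -10066 + 59 = -10007)
p(Y) = 3*Y (p(Y) = 2*Y + Y = 3*Y)
v(h, C) = h² - 15*C (v(h, C) = h*h + (3*(-5))*C = h² - 15*C)
(18614 + c)/(v(99, -133) - 5699) = (18614 - 10007)/((99² - 15*(-133)) - 5699) = 8607/((9801 + 1995) - 5699) = 8607/(11796 - 5699) = 8607/6097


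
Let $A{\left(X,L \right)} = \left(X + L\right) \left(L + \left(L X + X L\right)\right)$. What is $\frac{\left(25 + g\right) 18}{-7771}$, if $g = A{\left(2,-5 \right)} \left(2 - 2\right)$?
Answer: $- \frac{450}{7771} \approx -0.057908$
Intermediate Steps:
$A{\left(X,L \right)} = \left(L + X\right) \left(L + 2 L X\right)$ ($A{\left(X,L \right)} = \left(L + X\right) \left(L + \left(L X + L X\right)\right) = \left(L + X\right) \left(L + 2 L X\right)$)
$g = 0$ ($g = - 5 \left(-5 + 2 + 2 \cdot 2^{2} + 2 \left(-5\right) 2\right) \left(2 - 2\right) = - 5 \left(-5 + 2 + 2 \cdot 4 - 20\right) 0 = - 5 \left(-5 + 2 + 8 - 20\right) 0 = \left(-5\right) \left(-15\right) 0 = 75 \cdot 0 = 0$)
$\frac{\left(25 + g\right) 18}{-7771} = \frac{\left(25 + 0\right) 18}{-7771} = 25 \cdot 18 \left(- \frac{1}{7771}\right) = 450 \left(- \frac{1}{7771}\right) = - \frac{450}{7771}$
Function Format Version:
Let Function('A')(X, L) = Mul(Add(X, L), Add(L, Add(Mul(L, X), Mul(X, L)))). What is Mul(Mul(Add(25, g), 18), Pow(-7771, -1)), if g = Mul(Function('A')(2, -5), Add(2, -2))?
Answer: Rational(-450, 7771) ≈ -0.057908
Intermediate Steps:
Function('A')(X, L) = Mul(Add(L, X), Add(L, Mul(2, L, X))) (Function('A')(X, L) = Mul(Add(L, X), Add(L, Add(Mul(L, X), Mul(L, X)))) = Mul(Add(L, X), Add(L, Mul(2, L, X))))
g = 0 (g = Mul(Mul(-5, Add(-5, 2, Mul(2, Pow(2, 2)), Mul(2, -5, 2))), Add(2, -2)) = Mul(Mul(-5, Add(-5, 2, Mul(2, 4), -20)), 0) = Mul(Mul(-5, Add(-5, 2, 8, -20)), 0) = Mul(Mul(-5, -15), 0) = Mul(75, 0) = 0)
Mul(Mul(Add(25, g), 18), Pow(-7771, -1)) = Mul(Mul(Add(25, 0), 18), Pow(-7771, -1)) = Mul(Mul(25, 18), Rational(-1, 7771)) = Mul(450, Rational(-1, 7771)) = Rational(-450, 7771)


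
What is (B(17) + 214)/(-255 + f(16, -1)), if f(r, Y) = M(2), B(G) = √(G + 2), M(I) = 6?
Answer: -214/249 - √19/249 ≈ -0.87694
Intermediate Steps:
B(G) = √(2 + G)
f(r, Y) = 6
(B(17) + 214)/(-255 + f(16, -1)) = (√(2 + 17) + 214)/(-255 + 6) = (√19 + 214)/(-249) = (214 + √19)*(-1/249) = -214/249 - √19/249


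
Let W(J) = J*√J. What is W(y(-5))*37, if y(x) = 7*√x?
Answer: 259*5^(¾)*√7*I^(3/2) ≈ -1620.2 + 1620.2*I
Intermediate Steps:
W(J) = J^(3/2)
W(y(-5))*37 = (7*√(-5))^(3/2)*37 = (7*(I*√5))^(3/2)*37 = (7*I*√5)^(3/2)*37 = (7*5^(¾)*√7*I^(3/2))*37 = 259*5^(¾)*√7*I^(3/2)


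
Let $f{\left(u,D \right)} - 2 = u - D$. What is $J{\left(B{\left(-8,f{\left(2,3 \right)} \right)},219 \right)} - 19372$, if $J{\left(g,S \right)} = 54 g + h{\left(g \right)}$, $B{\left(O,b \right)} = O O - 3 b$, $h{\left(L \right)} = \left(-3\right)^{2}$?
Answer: $-16069$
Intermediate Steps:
$f{\left(u,D \right)} = 2 + u - D$ ($f{\left(u,D \right)} = 2 - \left(D - u\right) = 2 + u - D$)
$h{\left(L \right)} = 9$
$B{\left(O,b \right)} = O^{2} - 3 b$
$J{\left(g,S \right)} = 9 + 54 g$ ($J{\left(g,S \right)} = 54 g + 9 = 9 + 54 g$)
$J{\left(B{\left(-8,f{\left(2,3 \right)} \right)},219 \right)} - 19372 = \left(9 + 54 \left(\left(-8\right)^{2} - 3 \left(2 + 2 - 3\right)\right)\right) - 19372 = \left(9 + 54 \left(64 - 3 \left(2 + 2 - 3\right)\right)\right) - 19372 = \left(9 + 54 \left(64 - 3\right)\right) - 19372 = \left(9 + 54 \cdot 61\right) - 19372 = \left(9 + 3294\right) - 19372 = 3303 - 19372 = -16069$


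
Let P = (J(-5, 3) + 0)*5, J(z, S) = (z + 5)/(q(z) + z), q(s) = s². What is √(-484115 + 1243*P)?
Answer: I*√484115 ≈ 695.78*I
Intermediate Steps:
J(z, S) = (5 + z)/(z + z²) (J(z, S) = (z + 5)/(z² + z) = (5 + z)/(z + z²))
P = 0 (P = ((5 - 5)/((-5)*(1 - 5)) + 0)*5 = (-⅕*0/(-4) + 0)*5 = (-⅕*(-¼)*0 + 0)*5 = (0 + 0)*5 = 0*5 = 0)
√(-484115 + 1243*P) = √(-484115 + 1243*0) = √(-484115 + 0) = √(-484115) = I*√484115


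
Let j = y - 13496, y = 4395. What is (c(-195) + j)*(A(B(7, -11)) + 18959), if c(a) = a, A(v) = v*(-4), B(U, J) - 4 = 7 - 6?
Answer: -176056944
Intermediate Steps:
B(U, J) = 5 (B(U, J) = 4 + (7 - 6) = 4 + 1 = 5)
A(v) = -4*v
j = -9101 (j = 4395 - 13496 = -9101)
(c(-195) + j)*(A(B(7, -11)) + 18959) = (-195 - 9101)*(-4*5 + 18959) = -9296*(-20 + 18959) = -9296*18939 = -176056944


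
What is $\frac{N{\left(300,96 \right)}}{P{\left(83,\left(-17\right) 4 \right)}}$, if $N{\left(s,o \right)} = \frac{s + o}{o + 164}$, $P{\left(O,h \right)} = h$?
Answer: $- \frac{99}{4420} \approx -0.022398$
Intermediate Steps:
$N{\left(s,o \right)} = \frac{o + s}{164 + o}$
$\frac{N{\left(300,96 \right)}}{P{\left(83,\left(-17\right) 4 \right)}} = \frac{\frac{1}{164 + 96} \left(96 + 300\right)}{\left(-17\right) 4} = \frac{\frac{1}{260} \cdot 396}{-68} = \frac{1}{260} \cdot 396 \left(- \frac{1}{68}\right) = \frac{99}{65} \left(- \frac{1}{68}\right) = - \frac{99}{4420}$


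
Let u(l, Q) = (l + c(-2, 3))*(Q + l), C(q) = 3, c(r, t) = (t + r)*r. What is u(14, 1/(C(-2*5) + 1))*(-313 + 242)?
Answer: -12141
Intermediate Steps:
c(r, t) = r*(r + t) (c(r, t) = (r + t)*r = r*(r + t))
u(l, Q) = (-2 + l)*(Q + l) (u(l, Q) = (l - 2*(-2 + 3))*(Q + l) = (l - 2*1)*(Q + l) = (l - 2)*(Q + l) = (-2 + l)*(Q + l))
u(14, 1/(C(-2*5) + 1))*(-313 + 242) = (14**2 - 2/(3 + 1) - 2*14 + 14/(3 + 1))*(-313 + 242) = (196 - 2/4 - 28 + 14/4)*(-71) = (196 - 2*1/4 - 28 + (1/4)*14)*(-71) = (196 - 1/2 - 28 + 7/2)*(-71) = 171*(-71) = -12141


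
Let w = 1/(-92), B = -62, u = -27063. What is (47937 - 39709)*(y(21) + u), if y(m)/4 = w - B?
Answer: -5074586088/23 ≈ -2.2063e+8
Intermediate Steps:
w = -1/92 ≈ -0.010870
y(m) = 5703/23 (y(m) = 4*(-1/92 - 1*(-62)) = 4*(-1/92 + 62) = 4*(5703/92) = 5703/23)
(47937 - 39709)*(y(21) + u) = (47937 - 39709)*(5703/23 - 27063) = 8228*(-616746/23) = -5074586088/23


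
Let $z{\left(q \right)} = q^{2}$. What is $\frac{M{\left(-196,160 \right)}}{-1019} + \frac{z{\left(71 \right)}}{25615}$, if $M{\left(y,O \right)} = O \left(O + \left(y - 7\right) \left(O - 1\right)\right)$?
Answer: $\frac{131633449579}{26101685} \approx 5043.1$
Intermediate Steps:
$M{\left(y,O \right)} = O \left(O + \left(-1 + O\right) \left(-7 + y\right)\right)$ ($M{\left(y,O \right)} = O \left(O + \left(-7 + y\right) \left(-1 + O\right)\right) = O \left(O + \left(-1 + O\right) \left(-7 + y\right)\right)$)
$\frac{M{\left(-196,160 \right)}}{-1019} + \frac{z{\left(71 \right)}}{25615} = \frac{160 \left(7 - -196 - 960 + 160 \left(-196\right)\right)}{-1019} + \frac{71^{2}}{25615} = 160 \left(7 + 196 - 960 - 31360\right) \left(- \frac{1}{1019}\right) + 5041 \cdot \frac{1}{25615} = 160 \left(-32117\right) \left(- \frac{1}{1019}\right) + \frac{5041}{25615} = \left(-5138720\right) \left(- \frac{1}{1019}\right) + \frac{5041}{25615} = \frac{5138720}{1019} + \frac{5041}{25615} = \frac{131633449579}{26101685}$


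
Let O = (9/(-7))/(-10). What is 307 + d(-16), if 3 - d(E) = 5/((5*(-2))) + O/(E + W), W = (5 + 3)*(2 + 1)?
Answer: 173871/560 ≈ 310.48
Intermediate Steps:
W = 24 (W = 8*3 = 24)
O = 9/70 (O = (9*(-⅐))*(-⅒) = -9/7*(-⅒) = 9/70 ≈ 0.12857)
d(E) = 7/2 - 9/(70*(24 + E)) (d(E) = 3 - (5/((5*(-2))) + 9/(70*(E + 24))) = 3 - (5/(-10) + 9/(70*(24 + E))) = 3 - (5*(-⅒) + 9/(70*(24 + E))) = 3 - (-½ + 9/(70*(24 + E))) = 3 + (½ - 9/(70*(24 + E))) = 7/2 - 9/(70*(24 + E)))
307 + d(-16) = 307 + (5871 + 245*(-16))/(70*(24 - 16)) = 307 + (1/70)*(5871 - 3920)/8 = 307 + (1/70)*(⅛)*1951 = 307 + 1951/560 = 173871/560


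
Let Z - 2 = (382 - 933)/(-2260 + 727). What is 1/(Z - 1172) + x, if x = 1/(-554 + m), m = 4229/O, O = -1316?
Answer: -3483803813/1314837613287 ≈ -0.0026496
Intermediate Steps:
m = -4229/1316 (m = 4229/(-1316) = 4229*(-1/1316) = -4229/1316 ≈ -3.2135)
Z = 3617/1533 (Z = 2 + (382 - 933)/(-2260 + 727) = 2 - 551/(-1533) = 2 - 551*(-1/1533) = 2 + 551/1533 = 3617/1533 ≈ 2.3594)
x = -1316/733293 (x = 1/(-554 - 4229/1316) = 1/(-733293/1316) = -1316/733293 ≈ -0.0017946)
1/(Z - 1172) + x = 1/(3617/1533 - 1172) - 1316/733293 = 1/(-1793059/1533) - 1316/733293 = -1533/1793059 - 1316/733293 = -3483803813/1314837613287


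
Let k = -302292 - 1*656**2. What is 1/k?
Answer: -1/732628 ≈ -1.3649e-6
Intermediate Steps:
k = -732628 (k = -302292 - 1*430336 = -302292 - 430336 = -732628)
1/k = 1/(-732628) = -1/732628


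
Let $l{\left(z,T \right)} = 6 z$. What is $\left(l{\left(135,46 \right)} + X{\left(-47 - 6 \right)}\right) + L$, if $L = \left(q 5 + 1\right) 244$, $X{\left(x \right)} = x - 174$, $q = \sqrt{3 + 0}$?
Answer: $827 + 1220 \sqrt{3} \approx 2940.1$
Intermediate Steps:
$q = \sqrt{3} \approx 1.732$
$X{\left(x \right)} = -174 + x$
$L = 244 + 1220 \sqrt{3}$ ($L = \left(\sqrt{3} \cdot 5 + 1\right) 244 = \left(5 \sqrt{3} + 1\right) 244 = \left(1 + 5 \sqrt{3}\right) 244 = 244 + 1220 \sqrt{3} \approx 2357.1$)
$\left(l{\left(135,46 \right)} + X{\left(-47 - 6 \right)}\right) + L = \left(6 \cdot 135 - 227\right) + \left(244 + 1220 \sqrt{3}\right) = \left(810 - 227\right) + \left(244 + 1220 \sqrt{3}\right) = 583 + \left(244 + 1220 \sqrt{3}\right) = 827 + 1220 \sqrt{3}$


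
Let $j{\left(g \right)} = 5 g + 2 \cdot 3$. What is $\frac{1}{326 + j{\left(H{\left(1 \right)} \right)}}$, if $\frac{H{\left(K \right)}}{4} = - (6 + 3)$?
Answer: $\frac{1}{152} \approx 0.0065789$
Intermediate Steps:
$H{\left(K \right)} = -36$ ($H{\left(K \right)} = 4 \left(- (6 + 3)\right) = 4 \left(\left(-1\right) 9\right) = 4 \left(-9\right) = -36$)
$j{\left(g \right)} = 6 + 5 g$ ($j{\left(g \right)} = 5 g + 6 = 6 + 5 g$)
$\frac{1}{326 + j{\left(H{\left(1 \right)} \right)}} = \frac{1}{326 + \left(6 + 5 \left(-36\right)\right)} = \frac{1}{326 + \left(6 - 180\right)} = \frac{1}{326 - 174} = \frac{1}{152}$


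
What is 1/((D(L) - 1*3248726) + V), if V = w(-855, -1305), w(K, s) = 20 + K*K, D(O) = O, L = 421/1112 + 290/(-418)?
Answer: -232408/585129279099 ≈ -3.9719e-7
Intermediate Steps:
L = -73251/232408 (L = 421*(1/1112) + 290*(-1/418) = 421/1112 - 145/209 = -73251/232408 ≈ -0.31518)
w(K, s) = 20 + K**2
V = 731045 (V = 20 + (-855)**2 = 20 + 731025 = 731045)
1/((D(L) - 1*3248726) + V) = 1/((-73251/232408 - 1*3248726) + 731045) = 1/((-73251/232408 - 3248726) + 731045) = 1/(-755029985459/232408 + 731045) = 1/(-585129279099/232408) = -232408/585129279099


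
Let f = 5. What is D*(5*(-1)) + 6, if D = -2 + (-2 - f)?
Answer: 51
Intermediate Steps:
D = -9 (D = -2 + (-2 - 1*5) = -2 + (-2 - 5) = -2 - 7 = -9)
D*(5*(-1)) + 6 = -45*(-1) + 6 = -9*(-5) + 6 = 45 + 6 = 51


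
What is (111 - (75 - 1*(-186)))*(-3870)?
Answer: 580500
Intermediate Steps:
(111 - (75 - 1*(-186)))*(-3870) = (111 - (75 + 186))*(-3870) = (111 - 1*261)*(-3870) = (111 - 261)*(-3870) = -150*(-3870) = 580500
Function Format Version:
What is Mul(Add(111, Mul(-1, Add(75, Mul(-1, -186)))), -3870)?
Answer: 580500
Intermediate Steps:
Mul(Add(111, Mul(-1, Add(75, Mul(-1, -186)))), -3870) = Mul(Add(111, Mul(-1, Add(75, 186))), -3870) = Mul(Add(111, Mul(-1, 261)), -3870) = Mul(Add(111, -261), -3870) = Mul(-150, -3870) = 580500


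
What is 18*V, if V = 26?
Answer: 468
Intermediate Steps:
18*V = 18*26 = 468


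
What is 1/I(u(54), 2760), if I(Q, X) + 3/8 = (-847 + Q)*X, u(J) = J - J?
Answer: -8/18701763 ≈ -4.2777e-7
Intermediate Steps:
u(J) = 0
I(Q, X) = -3/8 + X*(-847 + Q) (I(Q, X) = -3/8 + (-847 + Q)*X = -3/8 + X*(-847 + Q))
1/I(u(54), 2760) = 1/(-3/8 - 847*2760 + 0*2760) = 1/(-3/8 - 2337720 + 0) = 1/(-18701763/8) = -8/18701763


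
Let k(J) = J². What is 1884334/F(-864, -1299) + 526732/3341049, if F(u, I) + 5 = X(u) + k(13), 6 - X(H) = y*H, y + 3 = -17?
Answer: -3143319920923/28582674195 ≈ -109.97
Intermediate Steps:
y = -20 (y = -3 - 17 = -20)
X(H) = 6 + 20*H (X(H) = 6 - (-20)*H = 6 + 20*H)
F(u, I) = 170 + 20*u (F(u, I) = -5 + ((6 + 20*u) + 13²) = -5 + ((6 + 20*u) + 169) = -5 + (175 + 20*u) = 170 + 20*u)
1884334/F(-864, -1299) + 526732/3341049 = 1884334/(170 + 20*(-864)) + 526732/3341049 = 1884334/(170 - 17280) + 526732*(1/3341049) = 1884334/(-17110) + 526732/3341049 = 1884334*(-1/17110) + 526732/3341049 = -942167/8555 + 526732/3341049 = -3143319920923/28582674195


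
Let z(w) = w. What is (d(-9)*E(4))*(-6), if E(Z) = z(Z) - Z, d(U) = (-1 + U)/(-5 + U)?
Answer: 0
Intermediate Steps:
d(U) = (-1 + U)/(-5 + U)
E(Z) = 0 (E(Z) = Z - Z = 0)
(d(-9)*E(4))*(-6) = (((-1 - 9)/(-5 - 9))*0)*(-6) = ((-10/(-14))*0)*(-6) = (-1/14*(-10)*0)*(-6) = ((5/7)*0)*(-6) = 0*(-6) = 0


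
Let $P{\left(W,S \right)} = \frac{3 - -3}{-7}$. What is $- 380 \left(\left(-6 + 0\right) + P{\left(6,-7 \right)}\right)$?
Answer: $\frac{18240}{7} \approx 2605.7$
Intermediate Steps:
$P{\left(W,S \right)} = - \frac{6}{7}$ ($P{\left(W,S \right)} = \left(3 + 3\right) \left(- \frac{1}{7}\right) = 6 \left(- \frac{1}{7}\right) = - \frac{6}{7}$)
$- 380 \left(\left(-6 + 0\right) + P{\left(6,-7 \right)}\right) = - 380 \left(\left(-6 + 0\right) - \frac{6}{7}\right) = - 380 \left(-6 - \frac{6}{7}\right) = \left(-380\right) \left(- \frac{48}{7}\right) = \frac{18240}{7}$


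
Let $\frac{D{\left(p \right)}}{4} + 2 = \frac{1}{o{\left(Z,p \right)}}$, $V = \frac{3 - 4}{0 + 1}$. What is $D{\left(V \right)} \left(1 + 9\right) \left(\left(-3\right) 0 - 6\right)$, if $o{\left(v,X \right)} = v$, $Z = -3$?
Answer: $560$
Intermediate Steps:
$V = -1$ ($V = - 1^{-1} = \left(-1\right) 1 = -1$)
$D{\left(p \right)} = - \frac{28}{3}$ ($D{\left(p \right)} = -8 + \frac{4}{-3} = -8 + 4 \left(- \frac{1}{3}\right) = -8 - \frac{4}{3} = - \frac{28}{3}$)
$D{\left(V \right)} \left(1 + 9\right) \left(\left(-3\right) 0 - 6\right) = - \frac{28 \left(1 + 9\right) \left(\left(-3\right) 0 - 6\right)}{3} = - \frac{28 \cdot 10 \left(0 - 6\right)}{3} = - \frac{28 \cdot 10 \left(-6\right)}{3} = \left(- \frac{28}{3}\right) \left(-60\right) = 560$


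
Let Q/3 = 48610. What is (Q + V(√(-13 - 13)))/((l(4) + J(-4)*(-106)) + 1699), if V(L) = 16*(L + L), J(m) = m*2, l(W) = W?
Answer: 145830/2551 + 32*I*√26/2551 ≈ 57.166 + 0.063963*I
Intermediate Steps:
J(m) = 2*m
Q = 145830 (Q = 3*48610 = 145830)
V(L) = 32*L (V(L) = 16*(2*L) = 32*L)
(Q + V(√(-13 - 13)))/((l(4) + J(-4)*(-106)) + 1699) = (145830 + 32*√(-13 - 13))/((4 + (2*(-4))*(-106)) + 1699) = (145830 + 32*√(-26))/((4 - 8*(-106)) + 1699) = (145830 + 32*(I*√26))/((4 + 848) + 1699) = (145830 + 32*I*√26)/(852 + 1699) = (145830 + 32*I*√26)/2551 = (145830 + 32*I*√26)*(1/2551) = 145830/2551 + 32*I*√26/2551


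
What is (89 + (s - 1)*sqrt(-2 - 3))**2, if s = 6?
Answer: 7796 + 890*I*sqrt(5) ≈ 7796.0 + 1990.1*I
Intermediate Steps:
(89 + (s - 1)*sqrt(-2 - 3))**2 = (89 + (6 - 1)*sqrt(-2 - 3))**2 = (89 + 5*sqrt(-5))**2 = (89 + 5*(I*sqrt(5)))**2 = (89 + 5*I*sqrt(5))**2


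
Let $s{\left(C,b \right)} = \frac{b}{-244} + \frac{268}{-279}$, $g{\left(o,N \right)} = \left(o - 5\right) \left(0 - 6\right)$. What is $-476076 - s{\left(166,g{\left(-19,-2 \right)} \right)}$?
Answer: $- \frac{8102311052}{17019} \approx -4.7607 \cdot 10^{5}$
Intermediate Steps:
$g{\left(o,N \right)} = 30 - 6 o$ ($g{\left(o,N \right)} = \left(-5 + o\right) \left(-6\right) = 30 - 6 o$)
$s{\left(C,b \right)} = - \frac{268}{279} - \frac{b}{244}$ ($s{\left(C,b \right)} = b \left(- \frac{1}{244}\right) + 268 \left(- \frac{1}{279}\right) = - \frac{b}{244} - \frac{268}{279} = - \frac{268}{279} - \frac{b}{244}$)
$-476076 - s{\left(166,g{\left(-19,-2 \right)} \right)} = -476076 - \left(- \frac{268}{279} - \frac{30 - -114}{244}\right) = -476076 - \left(- \frac{268}{279} - \frac{30 + 114}{244}\right) = -476076 - \left(- \frac{268}{279} - \frac{36}{61}\right) = -476076 - - \frac{26392}{17019} = -476076 + \frac{26392}{17019} = - \frac{8102311052}{17019}$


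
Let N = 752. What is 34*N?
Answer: 25568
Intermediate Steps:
34*N = 34*752 = 25568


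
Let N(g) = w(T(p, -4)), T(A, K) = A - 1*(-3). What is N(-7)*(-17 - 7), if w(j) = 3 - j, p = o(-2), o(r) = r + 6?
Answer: 96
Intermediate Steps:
o(r) = 6 + r
p = 4 (p = 6 - 2 = 4)
T(A, K) = 3 + A (T(A, K) = A + 3 = 3 + A)
N(g) = -4 (N(g) = 3 - (3 + 4) = 3 - 1*7 = 3 - 7 = -4)
N(-7)*(-17 - 7) = -4*(-17 - 7) = -4*(-24) = 96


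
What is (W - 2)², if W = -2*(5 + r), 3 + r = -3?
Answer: 0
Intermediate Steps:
r = -6 (r = -3 - 3 = -6)
W = 2 (W = -2*(5 - 6) = -2*(-1) = 2)
(W - 2)² = (2 - 2)² = 0² = 0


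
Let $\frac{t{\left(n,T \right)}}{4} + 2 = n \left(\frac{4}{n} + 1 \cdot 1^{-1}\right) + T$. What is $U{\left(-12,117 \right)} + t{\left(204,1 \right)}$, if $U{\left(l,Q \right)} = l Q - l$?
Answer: $-564$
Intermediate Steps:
$U{\left(l,Q \right)} = - l + Q l$ ($U{\left(l,Q \right)} = Q l - l = - l + Q l$)
$t{\left(n,T \right)} = -8 + 4 T + 4 n \left(1 + \frac{4}{n}\right)$ ($t{\left(n,T \right)} = -8 + 4 \left(n \left(\frac{4}{n} + 1 \cdot 1^{-1}\right) + T\right) = -8 + 4 \left(n \left(\frac{4}{n} + 1 \cdot 1\right) + T\right) = -8 + 4 \left(n \left(\frac{4}{n} + 1\right) + T\right) = -8 + 4 \left(n \left(1 + \frac{4}{n}\right) + T\right) = -8 + 4 \left(T + n \left(1 + \frac{4}{n}\right)\right) = -8 + \left(4 T + 4 n \left(1 + \frac{4}{n}\right)\right) = -8 + 4 T + 4 n \left(1 + \frac{4}{n}\right)$)
$U{\left(-12,117 \right)} + t{\left(204,1 \right)} = - 12 \left(-1 + 117\right) + \left(8 + 4 \cdot 1 + 4 \cdot 204\right) = \left(-12\right) 116 + \left(8 + 4 + 816\right) = -1392 + 828 = -564$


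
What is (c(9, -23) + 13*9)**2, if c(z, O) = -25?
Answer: 8464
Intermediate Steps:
(c(9, -23) + 13*9)**2 = (-25 + 13*9)**2 = (-25 + 117)**2 = 92**2 = 8464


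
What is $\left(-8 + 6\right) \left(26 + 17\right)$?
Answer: $-86$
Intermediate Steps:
$\left(-8 + 6\right) \left(26 + 17\right) = \left(-2\right) 43 = -86$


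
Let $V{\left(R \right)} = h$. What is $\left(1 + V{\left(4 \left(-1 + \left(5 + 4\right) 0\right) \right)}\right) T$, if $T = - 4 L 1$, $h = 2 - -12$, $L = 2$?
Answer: $-120$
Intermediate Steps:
$h = 14$ ($h = 2 + 12 = 14$)
$V{\left(R \right)} = 14$
$T = -8$ ($T = \left(-4\right) 2 \cdot 1 = \left(-8\right) 1 = -8$)
$\left(1 + V{\left(4 \left(-1 + \left(5 + 4\right) 0\right) \right)}\right) T = \left(1 + 14\right) \left(-8\right) = 15 \left(-8\right) = -120$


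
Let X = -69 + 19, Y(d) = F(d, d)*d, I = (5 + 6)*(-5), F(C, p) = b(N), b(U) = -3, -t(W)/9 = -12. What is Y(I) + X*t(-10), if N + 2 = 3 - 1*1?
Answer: -5235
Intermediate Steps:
t(W) = 108 (t(W) = -9*(-12) = 108)
N = 0 (N = -2 + (3 - 1*1) = -2 + (3 - 1) = -2 + 2 = 0)
F(C, p) = -3
I = -55 (I = 11*(-5) = -55)
Y(d) = -3*d
X = -50
Y(I) + X*t(-10) = -3*(-55) - 50*108 = 165 - 5400 = -5235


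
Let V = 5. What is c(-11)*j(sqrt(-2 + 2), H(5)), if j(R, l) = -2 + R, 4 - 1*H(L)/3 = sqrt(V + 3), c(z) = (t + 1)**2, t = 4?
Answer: -50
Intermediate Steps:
c(z) = 25 (c(z) = (4 + 1)**2 = 5**2 = 25)
H(L) = 12 - 6*sqrt(2) (H(L) = 12 - 3*sqrt(5 + 3) = 12 - 6*sqrt(2))
c(-11)*j(sqrt(-2 + 2), H(5)) = 25*(-2 + sqrt(-2 + 2)) = 25*(-2 + sqrt(0)) = 25*(-2 + 0) = 25*(-2) = -50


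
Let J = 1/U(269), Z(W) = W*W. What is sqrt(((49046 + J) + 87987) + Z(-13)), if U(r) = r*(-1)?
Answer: sqrt(9928073653)/269 ≈ 370.41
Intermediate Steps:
Z(W) = W**2
U(r) = -r
J = -1/269 (J = 1/(-1*269) = 1/(-269) = -1/269 ≈ -0.0037175)
sqrt(((49046 + J) + 87987) + Z(-13)) = sqrt(((49046 - 1/269) + 87987) + (-13)**2) = sqrt((13193373/269 + 87987) + 169) = sqrt(36861876/269 + 169) = sqrt(36907337/269) = sqrt(9928073653)/269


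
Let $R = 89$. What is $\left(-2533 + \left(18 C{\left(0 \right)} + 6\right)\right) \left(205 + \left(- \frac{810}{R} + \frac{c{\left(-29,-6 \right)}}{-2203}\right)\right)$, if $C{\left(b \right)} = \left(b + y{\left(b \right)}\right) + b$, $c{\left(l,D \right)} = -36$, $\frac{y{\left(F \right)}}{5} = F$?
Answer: $- \frac{97068410243}{196067} \approx -4.9508 \cdot 10^{5}$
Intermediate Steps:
$y{\left(F \right)} = 5 F$
$C{\left(b \right)} = 7 b$ ($C{\left(b \right)} = \left(b + 5 b\right) + b = 6 b + b = 7 b$)
$\left(-2533 + \left(18 C{\left(0 \right)} + 6\right)\right) \left(205 + \left(- \frac{810}{R} + \frac{c{\left(-29,-6 \right)}}{-2203}\right)\right) = \left(-2533 + \left(18 \cdot 7 \cdot 0 + 6\right)\right) \left(205 - \left(- \frac{36}{2203} + \frac{810}{89}\right)\right) = \left(-2533 + \left(18 \cdot 0 + 6\right)\right) \left(205 - \frac{1781226}{196067}\right) = \left(-2533 + \left(0 + 6\right)\right) \left(205 + \left(- \frac{810}{89} + \frac{36}{2203}\right)\right) = \left(-2533 + 6\right) \left(205 - \frac{1781226}{196067}\right) = \left(-2527\right) \frac{38412509}{196067} = - \frac{97068410243}{196067}$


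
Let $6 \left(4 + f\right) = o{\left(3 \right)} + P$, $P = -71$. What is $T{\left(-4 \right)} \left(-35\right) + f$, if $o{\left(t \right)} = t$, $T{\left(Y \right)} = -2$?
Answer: $\frac{164}{3} \approx 54.667$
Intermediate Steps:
$f = - \frac{46}{3}$ ($f = -4 + \frac{3 - 71}{6} = -4 + \frac{1}{6} \left(-68\right) = -4 - \frac{34}{3} = - \frac{46}{3} \approx -15.333$)
$T{\left(-4 \right)} \left(-35\right) + f = \left(-2\right) \left(-35\right) - \frac{46}{3} = 70 - \frac{46}{3} = \frac{164}{3}$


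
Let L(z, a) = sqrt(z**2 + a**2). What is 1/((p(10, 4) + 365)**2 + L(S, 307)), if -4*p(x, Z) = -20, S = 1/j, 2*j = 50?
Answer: 42781250/5856723672187 - 325*sqrt(348554)/11713447344374 ≈ 7.2883e-6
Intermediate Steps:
j = 25 (j = (1/2)*50 = 25)
S = 1/25 ≈ 0.040000
p(x, Z) = 5 (p(x, Z) = -1/4*(-20) = 5)
L(z, a) = sqrt(a**2 + z**2)
1/((p(10, 4) + 365)**2 + L(S, 307)) = 1/((5 + 365)**2 + sqrt(307**2 + (1/25)**2)) = 1/(370**2 + sqrt(94249 + 1/625)) = 1/(136900 + sqrt(58905626/625)) = 1/(136900 + 13*sqrt(348554)/25)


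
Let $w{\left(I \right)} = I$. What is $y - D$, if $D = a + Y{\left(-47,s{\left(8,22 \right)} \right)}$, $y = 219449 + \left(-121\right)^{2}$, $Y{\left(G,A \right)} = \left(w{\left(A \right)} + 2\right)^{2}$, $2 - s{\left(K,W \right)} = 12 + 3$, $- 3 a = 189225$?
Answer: $297044$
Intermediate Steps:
$a = -63075$ ($a = \left(- \frac{1}{3}\right) 189225 = -63075$)
$s{\left(K,W \right)} = -13$ ($s{\left(K,W \right)} = 2 - \left(12 + 3\right) = 2 - 15 = -13$)
$Y{\left(G,A \right)} = \left(2 + A\right)^{2}$ ($Y{\left(G,A \right)} = \left(A + 2\right)^{2} = \left(2 + A\right)^{2}$)
$y = 234090$ ($y = 219449 + 14641 = 234090$)
$D = -62954$ ($D = -63075 + \left(2 - 13\right)^{2} = -63075 + \left(-11\right)^{2} = -63075 + 121 = -62954$)
$y - D = 234090 - -62954 = 234090 + 62954 = 297044$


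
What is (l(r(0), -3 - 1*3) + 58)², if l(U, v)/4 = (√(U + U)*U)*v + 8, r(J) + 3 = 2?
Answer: 6948 + 4320*I*√2 ≈ 6948.0 + 6109.4*I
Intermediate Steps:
r(J) = -1 (r(J) = -3 + 2 = -1)
l(U, v) = 32 + 4*v*√2*U^(3/2) (l(U, v) = 4*((√(U + U)*U)*v + 8) = 4*((√(2*U)*U)*v + 8) = 4*(((√2*√U)*U)*v + 8) = 4*((√2*U^(3/2))*v + 8) = 4*(v*√2*U^(3/2) + 8) = 4*(8 + v*√2*U^(3/2)) = 32 + 4*v*√2*U^(3/2))
(l(r(0), -3 - 1*3) + 58)² = ((32 + 4*(-3 - 1*3)*√2*(-1)^(3/2)) + 58)² = ((32 + 4*(-3 - 3)*√2*(-I)) + 58)² = ((32 + 4*(-6)*√2*(-I)) + 58)² = ((32 + 24*I*√2) + 58)² = (90 + 24*I*√2)²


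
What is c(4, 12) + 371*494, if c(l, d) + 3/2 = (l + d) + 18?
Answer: 366613/2 ≈ 1.8331e+5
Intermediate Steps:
c(l, d) = 33/2 + d + l (c(l, d) = -3/2 + ((l + d) + 18) = -3/2 + ((d + l) + 18) = -3/2 + (18 + d + l) = 33/2 + d + l)
c(4, 12) + 371*494 = (33/2 + 12 + 4) + 371*494 = 65/2 + 183274 = 366613/2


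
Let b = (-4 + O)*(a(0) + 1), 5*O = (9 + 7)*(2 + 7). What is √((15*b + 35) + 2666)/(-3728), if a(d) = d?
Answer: -√3073/3728 ≈ -0.014870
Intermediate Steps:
O = 144/5 (O = ((9 + 7)*(2 + 7))/5 = (16*9)/5 = (⅕)*144 = 144/5 ≈ 28.800)
b = 124/5 (b = (-4 + 144/5)*(0 + 1) = (124/5)*1 = 124/5 ≈ 24.800)
√((15*b + 35) + 2666)/(-3728) = √((15*(124/5) + 35) + 2666)/(-3728) = √((372 + 35) + 2666)*(-1/3728) = √(407 + 2666)*(-1/3728) = √3073*(-1/3728) = -√3073/3728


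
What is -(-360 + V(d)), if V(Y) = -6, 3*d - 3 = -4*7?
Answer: 366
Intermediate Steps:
d = -25/3 (d = 1 + (-4*7)/3 = 1 + (⅓)*(-28) = 1 - 28/3 = -25/3 ≈ -8.3333)
-(-360 + V(d)) = -(-360 - 6) = -1*(-366) = 366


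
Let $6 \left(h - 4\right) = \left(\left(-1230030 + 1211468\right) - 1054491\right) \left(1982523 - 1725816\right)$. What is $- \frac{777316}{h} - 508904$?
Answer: $- \frac{46727601995360064}{91820072149} \approx -5.089 \cdot 10^{5}$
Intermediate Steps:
$h = - \frac{91820072149}{2}$ ($h = 4 + \frac{\left(\left(-1230030 + 1211468\right) - 1054491\right) \left(1982523 - 1725816\right)}{6} = 4 + \frac{\left(-18562 - 1054491\right) 256707}{6} = 4 + \frac{\left(-1073053\right) 256707}{6} = 4 + \frac{1}{6} \left(-275460216471\right) = 4 - \frac{91820072157}{2} = - \frac{91820072149}{2} \approx -4.591 \cdot 10^{10}$)
$- \frac{777316}{h} - 508904 = - \frac{777316}{- \frac{91820072149}{2}} - 508904 = \left(-777316\right) \left(- \frac{2}{91820072149}\right) - 508904 = \frac{1554632}{91820072149} - 508904 = - \frac{46727601995360064}{91820072149}$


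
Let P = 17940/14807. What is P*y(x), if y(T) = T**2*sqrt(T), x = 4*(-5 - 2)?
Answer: 2163840*I*sqrt(7)/1139 ≈ 5026.3*I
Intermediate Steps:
P = 1380/1139 (P = 17940*(1/14807) = 1380/1139 ≈ 1.2116)
x = -28 (x = 4*(-7) = -28)
y(T) = T**(5/2)
P*y(x) = 1380*(-28)**(5/2)/1139 = 1380*(1568*I*sqrt(7))/1139 = 2163840*I*sqrt(7)/1139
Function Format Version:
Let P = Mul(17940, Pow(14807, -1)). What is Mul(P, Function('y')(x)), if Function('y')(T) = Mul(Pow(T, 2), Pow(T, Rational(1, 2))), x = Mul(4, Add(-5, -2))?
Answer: Mul(Rational(2163840, 1139), I, Pow(7, Rational(1, 2))) ≈ Mul(5026.3, I)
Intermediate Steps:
P = Rational(1380, 1139) (P = Mul(17940, Rational(1, 14807)) = Rational(1380, 1139) ≈ 1.2116)
x = -28 (x = Mul(4, -7) = -28)
Function('y')(T) = Pow(T, Rational(5, 2))
Mul(P, Function('y')(x)) = Mul(Rational(1380, 1139), Pow(-28, Rational(5, 2))) = Mul(Rational(1380, 1139), Mul(1568, I, Pow(7, Rational(1, 2)))) = Mul(Rational(2163840, 1139), I, Pow(7, Rational(1, 2)))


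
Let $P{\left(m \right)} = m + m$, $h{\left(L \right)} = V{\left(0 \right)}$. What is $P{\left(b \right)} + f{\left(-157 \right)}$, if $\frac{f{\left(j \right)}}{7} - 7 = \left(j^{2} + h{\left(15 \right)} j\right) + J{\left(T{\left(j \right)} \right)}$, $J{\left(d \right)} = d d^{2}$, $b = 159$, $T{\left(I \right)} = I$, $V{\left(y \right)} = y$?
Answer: $-26916341$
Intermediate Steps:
$h{\left(L \right)} = 0$
$J{\left(d \right)} = d^{3}$
$P{\left(m \right)} = 2 m$
$f{\left(j \right)} = 49 + 7 j^{2} + 7 j^{3}$ ($f{\left(j \right)} = 49 + 7 \left(\left(j^{2} + 0 j\right) + j^{3}\right) = 49 + 7 \left(\left(j^{2} + 0\right) + j^{3}\right) = 49 + 7 \left(j^{2} + j^{3}\right) = 49 + \left(7 j^{2} + 7 j^{3}\right) = 49 + 7 j^{2} + 7 j^{3}$)
$P{\left(b \right)} + f{\left(-157 \right)} = 2 \cdot 159 + \left(49 + 7 \left(-157\right)^{2} + 7 \left(-157\right)^{3}\right) = 318 + \left(49 + 7 \cdot 24649 + 7 \left(-3869893\right)\right) = 318 + \left(49 + 172543 - 27089251\right) = 318 - 26916659 = -26916341$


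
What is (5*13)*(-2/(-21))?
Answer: 130/21 ≈ 6.1905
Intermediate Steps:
(5*13)*(-2/(-21)) = 65*(-2*(-1/21)) = 65*(2/21) = 130/21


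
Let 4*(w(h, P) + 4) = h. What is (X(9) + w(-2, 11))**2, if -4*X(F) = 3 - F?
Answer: 9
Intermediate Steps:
w(h, P) = -4 + h/4
X(F) = -3/4 + F/4 (X(F) = -(3 - F)/4 = -3/4 + F/4)
(X(9) + w(-2, 11))**2 = ((-3/4 + (1/4)*9) + (-4 + (1/4)*(-2)))**2 = ((-3/4 + 9/4) + (-4 - 1/2))**2 = (3/2 - 9/2)**2 = (-3)**2 = 9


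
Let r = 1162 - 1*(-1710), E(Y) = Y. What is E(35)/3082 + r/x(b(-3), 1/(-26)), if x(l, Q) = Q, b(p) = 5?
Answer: -230139069/3082 ≈ -74672.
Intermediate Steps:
r = 2872 (r = 1162 + 1710 = 2872)
E(35)/3082 + r/x(b(-3), 1/(-26)) = 35/3082 + 2872/(1/(-26)) = 35*(1/3082) + 2872/(-1/26) = 35/3082 + 2872*(-26) = 35/3082 - 74672 = -230139069/3082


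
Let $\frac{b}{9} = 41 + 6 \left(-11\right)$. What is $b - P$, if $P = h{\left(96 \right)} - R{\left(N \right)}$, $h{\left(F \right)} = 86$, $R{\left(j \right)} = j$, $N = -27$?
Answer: $-338$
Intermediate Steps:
$b = -225$ ($b = 9 \left(41 + 6 \left(-11\right)\right) = 9 \left(41 - 66\right) = 9 \left(-25\right) = -225$)
$P = 113$ ($P = 86 - -27 = 86 + 27 = 113$)
$b - P = -225 - 113 = -338$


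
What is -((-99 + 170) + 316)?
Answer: -387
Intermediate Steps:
-((-99 + 170) + 316) = -(71 + 316) = -1*387 = -387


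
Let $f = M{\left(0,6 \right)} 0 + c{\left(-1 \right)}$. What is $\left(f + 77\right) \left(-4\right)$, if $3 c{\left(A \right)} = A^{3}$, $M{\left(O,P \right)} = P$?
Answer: $- \frac{920}{3} \approx -306.67$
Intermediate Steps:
$c{\left(A \right)} = \frac{A^{3}}{3}$
$f = - \frac{1}{3}$ ($f = 6 \cdot 0 + \frac{\left(-1\right)^{3}}{3} = 0 + \frac{1}{3} \left(-1\right) = 0 - \frac{1}{3} = - \frac{1}{3} \approx -0.33333$)
$\left(f + 77\right) \left(-4\right) = \left(- \frac{1}{3} + 77\right) \left(-4\right) = \frac{230}{3} \left(-4\right) = - \frac{920}{3}$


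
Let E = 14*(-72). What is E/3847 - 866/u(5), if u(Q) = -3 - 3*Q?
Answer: 1656679/34623 ≈ 47.849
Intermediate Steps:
E = -1008
E/3847 - 866/u(5) = -1008/3847 - 866/(-3 - 3*5) = -1008*1/3847 - 866/(-3 - 15) = -1008/3847 - 866/(-18) = -1008/3847 - 866*(-1/18) = -1008/3847 + 433/9 = 1656679/34623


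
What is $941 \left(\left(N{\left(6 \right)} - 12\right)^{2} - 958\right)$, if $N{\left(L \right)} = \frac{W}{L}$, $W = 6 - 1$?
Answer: $- \frac{28229059}{36} \approx -7.8414 \cdot 10^{5}$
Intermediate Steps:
$W = 5$
$N{\left(L \right)} = \frac{5}{L}$
$941 \left(\left(N{\left(6 \right)} - 12\right)^{2} - 958\right) = 941 \left(\left(\frac{5}{6} - 12\right)^{2} - 958\right) = 941 \left(\left(- \frac{67}{6}\right)^{2} - 958\right) = 941 \left(\frac{4489}{36} - 958\right) = 941 \left(- \frac{29999}{36}\right) = - \frac{28229059}{36}$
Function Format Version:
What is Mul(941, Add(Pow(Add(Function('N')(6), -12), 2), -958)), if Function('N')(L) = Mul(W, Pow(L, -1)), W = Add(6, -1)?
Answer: Rational(-28229059, 36) ≈ -7.8414e+5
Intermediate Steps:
W = 5
Function('N')(L) = Mul(5, Pow(L, -1))
Mul(941, Add(Pow(Add(Function('N')(6), -12), 2), -958)) = Mul(941, Add(Pow(Add(Mul(5, Pow(6, -1)), -12), 2), -958)) = Mul(941, Add(Pow(Add(Mul(5, Rational(1, 6)), -12), 2), -958)) = Mul(941, Add(Pow(Add(Rational(5, 6), -12), 2), -958)) = Mul(941, Add(Pow(Rational(-67, 6), 2), -958)) = Mul(941, Add(Rational(4489, 36), -958)) = Mul(941, Rational(-29999, 36)) = Rational(-28229059, 36)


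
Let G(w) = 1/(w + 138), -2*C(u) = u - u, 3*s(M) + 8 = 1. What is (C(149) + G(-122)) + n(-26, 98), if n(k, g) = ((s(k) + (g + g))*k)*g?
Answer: -23686205/48 ≈ -4.9346e+5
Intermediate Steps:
s(M) = -7/3 (s(M) = -8/3 + (⅓)*1 = -8/3 + ⅓ = -7/3)
n(k, g) = g*k*(-7/3 + 2*g) (n(k, g) = ((-7/3 + (g + g))*k)*g = ((-7/3 + 2*g)*k)*g = (k*(-7/3 + 2*g))*g = g*k*(-7/3 + 2*g))
C(u) = 0 (C(u) = -(u - u)/2 = -½*0 = 0)
G(w) = 1/(138 + w)
(C(149) + G(-122)) + n(-26, 98) = (0 + 1/(138 - 122)) + (⅓)*98*(-26)*(-7 + 6*98) = (0 + 1/16) + (⅓)*98*(-26)*(-7 + 588) = (0 + 1/16) + (⅓)*98*(-26)*581 = 1/16 - 1480388/3 = -23686205/48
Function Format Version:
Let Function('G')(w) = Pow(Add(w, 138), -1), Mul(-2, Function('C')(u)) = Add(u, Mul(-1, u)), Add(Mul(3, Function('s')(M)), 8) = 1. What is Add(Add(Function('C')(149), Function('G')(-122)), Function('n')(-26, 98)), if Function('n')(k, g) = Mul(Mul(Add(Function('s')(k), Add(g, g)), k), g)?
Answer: Rational(-23686205, 48) ≈ -4.9346e+5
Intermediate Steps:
Function('s')(M) = Rational(-7, 3) (Function('s')(M) = Add(Rational(-8, 3), Mul(Rational(1, 3), 1)) = Add(Rational(-8, 3), Rational(1, 3)) = Rational(-7, 3))
Function('n')(k, g) = Mul(g, k, Add(Rational(-7, 3), Mul(2, g))) (Function('n')(k, g) = Mul(Mul(Add(Rational(-7, 3), Add(g, g)), k), g) = Mul(Mul(Add(Rational(-7, 3), Mul(2, g)), k), g) = Mul(Mul(k, Add(Rational(-7, 3), Mul(2, g))), g) = Mul(g, k, Add(Rational(-7, 3), Mul(2, g))))
Function('C')(u) = 0 (Function('C')(u) = Mul(Rational(-1, 2), Add(u, Mul(-1, u))) = Mul(Rational(-1, 2), 0) = 0)
Function('G')(w) = Pow(Add(138, w), -1)
Add(Add(Function('C')(149), Function('G')(-122)), Function('n')(-26, 98)) = Add(Add(0, Pow(Add(138, -122), -1)), Mul(Rational(1, 3), 98, -26, Add(-7, Mul(6, 98)))) = Add(Add(0, Pow(16, -1)), Mul(Rational(1, 3), 98, -26, Add(-7, 588))) = Add(Add(0, Rational(1, 16)), Mul(Rational(1, 3), 98, -26, 581)) = Add(Rational(1, 16), Rational(-1480388, 3)) = Rational(-23686205, 48)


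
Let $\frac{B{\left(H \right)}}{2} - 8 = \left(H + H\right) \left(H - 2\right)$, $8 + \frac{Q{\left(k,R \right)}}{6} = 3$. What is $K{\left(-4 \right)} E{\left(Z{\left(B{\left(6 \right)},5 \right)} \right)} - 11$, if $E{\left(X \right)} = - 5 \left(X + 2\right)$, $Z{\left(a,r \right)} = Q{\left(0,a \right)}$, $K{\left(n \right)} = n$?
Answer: $-571$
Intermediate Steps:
$Q{\left(k,R \right)} = -30$ ($Q{\left(k,R \right)} = -48 + 6 \cdot 3 = -48 + 18 = -30$)
$B{\left(H \right)} = 16 + 4 H \left(-2 + H\right)$ ($B{\left(H \right)} = 16 + 2 \left(H + H\right) \left(H - 2\right) = 16 + 2 \cdot 2 H \left(-2 + H\right) = 16 + 4 H \left(-2 + H\right)$)
$Z{\left(a,r \right)} = -30$
$E{\left(X \right)} = -10 - 5 X$ ($E{\left(X \right)} = - 5 \left(2 + X\right) = -10 - 5 X$)
$K{\left(-4 \right)} E{\left(Z{\left(B{\left(6 \right)},5 \right)} \right)} - 11 = - 4 \left(-10 - -150\right) - 11 = - 4 \left(-10 + 150\right) - 11 = \left(-4\right) 140 - 11 = -560 - 11 = -571$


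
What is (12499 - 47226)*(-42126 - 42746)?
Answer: 2947349944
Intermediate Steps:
(12499 - 47226)*(-42126 - 42746) = -34727*(-84872) = 2947349944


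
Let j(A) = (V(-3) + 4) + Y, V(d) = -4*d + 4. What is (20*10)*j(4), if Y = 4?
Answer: 4800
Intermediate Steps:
V(d) = 4 - 4*d
j(A) = 24 (j(A) = ((4 - 4*(-3)) + 4) + 4 = ((4 + 12) + 4) + 4 = (16 + 4) + 4 = 20 + 4 = 24)
(20*10)*j(4) = (20*10)*24 = 200*24 = 4800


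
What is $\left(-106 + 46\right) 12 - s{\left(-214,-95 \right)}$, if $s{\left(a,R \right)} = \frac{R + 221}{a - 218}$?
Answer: $- \frac{17273}{24} \approx -719.71$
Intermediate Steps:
$s{\left(a,R \right)} = \frac{221 + R}{-218 + a}$
$\left(-106 + 46\right) 12 - s{\left(-214,-95 \right)} = \left(-106 + 46\right) 12 - \frac{221 - 95}{-218 - 214} = \left(-60\right) 12 - \frac{1}{-432} \cdot 126 = -720 - \left(- \frac{1}{432}\right) 126 = -720 - - \frac{7}{24} = -720 + \frac{7}{24} = - \frac{17273}{24}$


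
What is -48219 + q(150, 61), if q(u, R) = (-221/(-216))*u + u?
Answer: -1724959/36 ≈ -47916.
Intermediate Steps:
q(u, R) = 437*u/216 (q(u, R) = (-221*(-1/216))*u + u = 221*u/216 + u = 437*u/216)
-48219 + q(150, 61) = -48219 + (437/216)*150 = -48219 + 10925/36 = -1724959/36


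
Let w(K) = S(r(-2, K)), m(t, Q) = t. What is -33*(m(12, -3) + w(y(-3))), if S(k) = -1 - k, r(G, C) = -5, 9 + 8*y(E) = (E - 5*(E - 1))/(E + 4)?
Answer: -528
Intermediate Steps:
y(E) = -9/8 + (5 - 4*E)/(8*(4 + E)) (y(E) = -9/8 + ((E - 5*(E - 1))/(E + 4))/8 = -9/8 + ((E - 5*(-1 + E))/(4 + E))/8 = -9/8 + ((E + (5 - 5*E))/(4 + E))/8 = -9/8 + ((5 - 4*E)/(4 + E))/8 = -9/8 + (5 - 4*E)/(8*(4 + E)))
w(K) = 4 (w(K) = -1 - 1*(-5) = -1 + 5 = 4)
-33*(m(12, -3) + w(y(-3))) = -33*(12 + 4) = -33*16 = -528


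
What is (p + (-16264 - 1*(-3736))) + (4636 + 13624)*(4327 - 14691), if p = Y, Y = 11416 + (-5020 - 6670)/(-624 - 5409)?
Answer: -1141731676126/6033 ≈ -1.8925e+8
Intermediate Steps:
Y = 68884418/6033 (Y = 11416 - 11690/(-6033) = 11416 - 11690*(-1/6033) = 11416 + 11690/6033 = 68884418/6033 ≈ 11418.)
p = 68884418/6033 ≈ 11418.
(p + (-16264 - 1*(-3736))) + (4636 + 13624)*(4327 - 14691) = (68884418/6033 + (-16264 - 1*(-3736))) + (4636 + 13624)*(4327 - 14691) = (68884418/6033 + (-16264 + 3736)) + 18260*(-10364) = (68884418/6033 - 12528) - 189246640 = -6697006/6033 - 189246640 = -1141731676126/6033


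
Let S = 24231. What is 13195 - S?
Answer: -11036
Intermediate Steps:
13195 - S = 13195 - 1*24231 = 13195 - 24231 = -11036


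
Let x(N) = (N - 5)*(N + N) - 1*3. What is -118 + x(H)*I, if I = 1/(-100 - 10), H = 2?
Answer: -2593/22 ≈ -117.86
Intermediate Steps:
x(N) = -3 + 2*N*(-5 + N) (x(N) = (-5 + N)*(2*N) - 3 = 2*N*(-5 + N) - 3 = -3 + 2*N*(-5 + N))
I = -1/110 (I = 1/(-110) = -1/110 ≈ -0.0090909)
-118 + x(H)*I = -118 + (-3 - 10*2 + 2*2**2)*(-1/110) = -118 + (-3 - 20 + 2*4)*(-1/110) = -118 + (-3 - 20 + 8)*(-1/110) = -118 - 15*(-1/110) = -118 + 3/22 = -2593/22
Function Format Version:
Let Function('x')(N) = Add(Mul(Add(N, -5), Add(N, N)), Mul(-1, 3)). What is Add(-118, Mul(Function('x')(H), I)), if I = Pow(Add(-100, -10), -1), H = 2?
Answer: Rational(-2593, 22) ≈ -117.86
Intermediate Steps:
Function('x')(N) = Add(-3, Mul(2, N, Add(-5, N))) (Function('x')(N) = Add(Mul(Add(-5, N), Mul(2, N)), -3) = Add(Mul(2, N, Add(-5, N)), -3) = Add(-3, Mul(2, N, Add(-5, N))))
I = Rational(-1, 110) (I = Pow(-110, -1) = Rational(-1, 110) ≈ -0.0090909)
Add(-118, Mul(Function('x')(H), I)) = Add(-118, Mul(Add(-3, Mul(-10, 2), Mul(2, Pow(2, 2))), Rational(-1, 110))) = Add(-118, Mul(Add(-3, -20, Mul(2, 4)), Rational(-1, 110))) = Add(-118, Mul(Add(-3, -20, 8), Rational(-1, 110))) = Add(-118, Mul(-15, Rational(-1, 110))) = Add(-118, Rational(3, 22)) = Rational(-2593, 22)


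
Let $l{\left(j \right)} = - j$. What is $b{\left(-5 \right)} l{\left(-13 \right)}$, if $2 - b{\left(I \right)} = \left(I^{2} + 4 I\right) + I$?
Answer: $26$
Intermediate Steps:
$b{\left(I \right)} = 2 - I^{2} - 5 I$ ($b{\left(I \right)} = 2 - \left(\left(I^{2} + 4 I\right) + I\right) = 2 - \left(I^{2} + 5 I\right) = 2 - I^{2} - 5 I$)
$b{\left(-5 \right)} l{\left(-13 \right)} = \left(2 - \left(-5\right)^{2} - -25\right) \left(\left(-1\right) \left(-13\right)\right) = \left(2 - 25 + 25\right) 13 = 2 \cdot 13 = 26$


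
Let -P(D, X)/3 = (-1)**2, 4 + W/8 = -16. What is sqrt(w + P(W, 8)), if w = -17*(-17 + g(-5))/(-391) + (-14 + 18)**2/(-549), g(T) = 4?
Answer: I*sqrt(63676558)/4209 ≈ 1.8959*I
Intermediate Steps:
W = -160 (W = -32 + 8*(-16) = -32 - 128 = -160)
P(D, X) = -3 (P(D, X) = -3*(-1)**2 = -3*1 = -3)
w = -7505/12627 (w = -17*(-17 + 4)/(-391) + (-14 + 18)**2/(-549) = -17*(-13)*(-1/391) + 4**2*(-1/549) = 221*(-1/391) + 16*(-1/549) = -13/23 - 16/549 = -7505/12627 ≈ -0.59436)
sqrt(w + P(W, 8)) = sqrt(-7505/12627 - 3) = sqrt(-45386/12627) = I*sqrt(63676558)/4209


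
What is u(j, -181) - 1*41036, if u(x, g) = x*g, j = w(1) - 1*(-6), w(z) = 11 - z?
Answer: -43932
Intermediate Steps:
j = 16 (j = (11 - 1*1) - 1*(-6) = (11 - 1) + 6 = 10 + 6 = 16)
u(x, g) = g*x
u(j, -181) - 1*41036 = -181*16 - 1*41036 = -2896 - 41036 = -43932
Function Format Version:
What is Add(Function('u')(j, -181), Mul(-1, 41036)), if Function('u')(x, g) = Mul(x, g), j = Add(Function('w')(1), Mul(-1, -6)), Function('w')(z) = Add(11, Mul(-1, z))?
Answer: -43932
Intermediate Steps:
j = 16 (j = Add(Add(11, Mul(-1, 1)), Mul(-1, -6)) = Add(Add(11, -1), 6) = Add(10, 6) = 16)
Function('u')(x, g) = Mul(g, x)
Add(Function('u')(j, -181), Mul(-1, 41036)) = Add(Mul(-181, 16), Mul(-1, 41036)) = Add(-2896, -41036) = -43932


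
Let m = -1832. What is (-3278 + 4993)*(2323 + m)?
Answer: 842065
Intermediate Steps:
(-3278 + 4993)*(2323 + m) = (-3278 + 4993)*(2323 - 1832) = 1715*491 = 842065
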